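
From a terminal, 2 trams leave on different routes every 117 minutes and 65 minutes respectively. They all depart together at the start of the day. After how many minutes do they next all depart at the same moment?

585 minutes

The first simultaneous occurrence is after LCM of the individual periods.
117 = 3^2 × 13
65 = 5 × 13
LCM(117, 65) = 3^2 × 5 × 13 = 585.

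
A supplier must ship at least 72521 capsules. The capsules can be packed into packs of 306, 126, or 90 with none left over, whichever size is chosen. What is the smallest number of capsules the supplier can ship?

The number of capsules must be a common multiple of 306, 126, and 90, so a multiple of their LCM.
306 = 2 × 3^2 × 17
126 = 2 × 3^2 × 7
90 = 2 × 3^2 × 5
LCM(306, 126, 90) = 2 × 3^2 × 5 × 7 × 17 = 10710.
Smallest multiple of 10710 that is ≥ 72521: ⌈72521/10710⌉ × 10710 = 7 × 10710 = 74970.

74970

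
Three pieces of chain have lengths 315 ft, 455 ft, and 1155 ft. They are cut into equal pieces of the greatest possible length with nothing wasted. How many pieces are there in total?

55

Piece length = gcd(315, 455, 1155).
315 = 3^2 × 5 × 7
455 = 5 × 7 × 13
1155 = 3 × 5 × 7 × 11
gcd(315, 455, 1155) = 5 × 7 = 35.
Total pieces = 315/35 + 455/35 + 1155/35 = 9 + 13 + 33 = 55.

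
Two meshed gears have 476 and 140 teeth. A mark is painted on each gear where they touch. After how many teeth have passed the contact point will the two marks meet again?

2380 teeth

We need the least common multiple of the intervals.
476 = 2^2 × 7 × 17
140 = 2^2 × 5 × 7
LCM(476, 140) = 2^2 × 5 × 7 × 17 = 2380.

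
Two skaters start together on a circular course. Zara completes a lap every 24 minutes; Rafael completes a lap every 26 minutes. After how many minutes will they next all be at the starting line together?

The first simultaneous occurrence is after LCM of the individual periods.
24 = 2^3 × 3
26 = 2 × 13
LCM(24, 26) = 2^3 × 3 × 13 = 312.

312 minutes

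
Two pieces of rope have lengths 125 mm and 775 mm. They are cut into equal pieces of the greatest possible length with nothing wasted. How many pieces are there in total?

36

Piece length = gcd(125, 775).
125 = 5^3
775 = 5^2 × 31
gcd(125, 775) = 5^2 = 25.
Total pieces = 125/25 + 775/25 = 5 + 31 = 36.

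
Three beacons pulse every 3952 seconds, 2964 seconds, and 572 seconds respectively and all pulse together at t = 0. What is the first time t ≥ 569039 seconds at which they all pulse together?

Joint pulses occur at multiples of LCM(3952, 2964, 572).
3952 = 2^4 × 13 × 19
2964 = 2^2 × 3 × 13 × 19
572 = 2^2 × 11 × 13
LCM(3952, 2964, 572) = 2^4 × 3 × 11 × 13 × 19 = 130416.
Smallest multiple of 130416 that is ≥ 569039: ⌈569039/130416⌉ × 130416 = 5 × 130416 = 652080.

652080 seconds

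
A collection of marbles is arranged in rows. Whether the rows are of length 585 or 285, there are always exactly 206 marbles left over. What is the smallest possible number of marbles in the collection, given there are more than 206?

11321

N − 206 must be a common multiple of 585 and 285.
585 = 3^2 × 5 × 13
285 = 3 × 5 × 19
LCM(585, 285) = 3^2 × 5 × 13 × 19 = 11115.
Smallest N > 206 is LCM + 206 = 11115 + 206 = 11321.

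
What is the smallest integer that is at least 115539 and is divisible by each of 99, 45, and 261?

The integer must be a common multiple of 99, 45, and 261, so a multiple of their LCM.
99 = 3^2 × 11
45 = 3^2 × 5
261 = 3^2 × 29
LCM(99, 45, 261) = 3^2 × 5 × 11 × 29 = 14355.
Smallest multiple of 14355 that is ≥ 115539: ⌈115539/14355⌉ × 14355 = 9 × 14355 = 129195.

129195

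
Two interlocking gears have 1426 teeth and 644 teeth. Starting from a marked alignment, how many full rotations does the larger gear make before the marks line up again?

14 rotations

All finish a whole number of cycles simultaneously at t = LCM of the periods.
1426 = 2 × 23 × 31
644 = 2^2 × 7 × 23
LCM(1426, 644) = 2^2 × 7 × 23 × 31 = 19964.
Rotations for period 1426: 19964 / 1426 = 14.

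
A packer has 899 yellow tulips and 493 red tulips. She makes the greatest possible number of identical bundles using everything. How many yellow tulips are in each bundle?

Number of bundles = gcd(899, 493).
899 = 29 × 31
493 = 17 × 29
gcd(899, 493) = 29.
yellow tulips per bundle = 899 / 29 = 31.

31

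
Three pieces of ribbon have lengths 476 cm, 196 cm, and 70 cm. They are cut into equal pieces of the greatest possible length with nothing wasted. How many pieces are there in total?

53

Piece length = gcd(476, 196, 70).
476 = 2^2 × 7 × 17
196 = 2^2 × 7^2
70 = 2 × 5 × 7
gcd(476, 196, 70) = 2 × 7 = 14.
Total pieces = 476/14 + 196/14 + 70/14 = 34 + 14 + 5 = 53.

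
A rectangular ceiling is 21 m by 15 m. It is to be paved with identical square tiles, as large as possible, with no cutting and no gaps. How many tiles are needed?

35

Tile side = gcd(21, 15).
21 = 3 × 7
15 = 3 × 5
gcd(21, 15) = 3.
Tiles: (21/3) × (15/3) = 7 × 5 = 35.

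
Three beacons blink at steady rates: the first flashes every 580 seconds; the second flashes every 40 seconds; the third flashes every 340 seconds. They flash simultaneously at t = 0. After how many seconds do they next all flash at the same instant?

We need the least common multiple of the intervals.
580 = 2^2 × 5 × 29
40 = 2^3 × 5
340 = 2^2 × 5 × 17
LCM(580, 40, 340) = 2^3 × 5 × 17 × 29 = 19720.

19720 seconds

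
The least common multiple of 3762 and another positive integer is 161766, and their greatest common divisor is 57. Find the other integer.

gcd × lcm = product of the two integers, so the other integer is (57 × 161766) / 3762 = 2451.

2451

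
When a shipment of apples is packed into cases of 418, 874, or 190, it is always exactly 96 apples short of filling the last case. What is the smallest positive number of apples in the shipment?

47974

Being 96 short of a full case of size k means N ≡ −96 (mod k), i.e. N + 96 is a multiple of each size.
418 = 2 × 11 × 19
874 = 2 × 19 × 23
190 = 2 × 5 × 19
LCM(418, 874, 190) = 2 × 5 × 11 × 19 × 23 = 48070.
Smallest positive N is 48070 − 96 = 47974.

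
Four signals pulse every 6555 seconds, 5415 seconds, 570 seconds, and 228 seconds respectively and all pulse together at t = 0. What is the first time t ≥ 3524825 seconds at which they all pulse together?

3985440 seconds

Joint pulses occur at multiples of LCM(6555, 5415, 570, 228).
6555 = 3 × 5 × 19 × 23
5415 = 3 × 5 × 19^2
570 = 2 × 3 × 5 × 19
228 = 2^2 × 3 × 19
LCM(6555, 5415, 570, 228) = 2^2 × 3 × 5 × 19^2 × 23 = 498180.
Smallest multiple of 498180 that is ≥ 3524825: ⌈3524825/498180⌉ × 498180 = 8 × 498180 = 3985440.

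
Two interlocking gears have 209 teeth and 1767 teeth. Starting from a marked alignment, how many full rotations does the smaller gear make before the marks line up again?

93 rotations

The first common completion time is the LCM of the periods.
209 = 11 × 19
1767 = 3 × 19 × 31
LCM(209, 1767) = 3 × 11 × 19 × 31 = 19437.
Rotations for period 209: 19437 / 209 = 93.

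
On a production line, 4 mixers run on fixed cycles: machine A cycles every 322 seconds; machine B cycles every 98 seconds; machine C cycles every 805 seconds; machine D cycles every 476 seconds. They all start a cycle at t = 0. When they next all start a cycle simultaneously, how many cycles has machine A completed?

The first common completion time is the LCM of the periods.
322 = 2 × 7 × 23
98 = 2 × 7^2
805 = 5 × 7 × 23
476 = 2^2 × 7 × 17
LCM(322, 98, 805, 476) = 2^2 × 5 × 7^2 × 17 × 23 = 383180.
Cycles for period 322: 383180 / 322 = 1190.

1190 cycles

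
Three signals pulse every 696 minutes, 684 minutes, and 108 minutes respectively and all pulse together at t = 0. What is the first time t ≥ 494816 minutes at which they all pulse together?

Joint pulses occur at multiples of LCM(696, 684, 108).
696 = 2^3 × 3 × 29
684 = 2^2 × 3^2 × 19
108 = 2^2 × 3^3
LCM(696, 684, 108) = 2^3 × 3^3 × 19 × 29 = 119016.
Smallest multiple of 119016 that is ≥ 494816: ⌈494816/119016⌉ × 119016 = 5 × 119016 = 595080.

595080 minutes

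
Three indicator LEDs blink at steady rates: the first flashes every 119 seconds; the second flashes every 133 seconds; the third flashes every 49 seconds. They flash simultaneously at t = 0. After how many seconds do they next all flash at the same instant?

We need the least common multiple of the intervals.
119 = 7 × 17
133 = 7 × 19
49 = 7^2
LCM(119, 133, 49) = 7^2 × 17 × 19 = 15827.

15827 seconds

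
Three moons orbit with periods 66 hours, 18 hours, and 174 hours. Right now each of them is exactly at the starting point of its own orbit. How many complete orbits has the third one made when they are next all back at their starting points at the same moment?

All finish a whole number of cycles simultaneously at t = LCM of the periods.
66 = 2 × 3 × 11
18 = 2 × 3^2
174 = 2 × 3 × 29
LCM(66, 18, 174) = 2 × 3^2 × 11 × 29 = 5742.
Orbits for period 174: 5742 / 174 = 33.

33 orbits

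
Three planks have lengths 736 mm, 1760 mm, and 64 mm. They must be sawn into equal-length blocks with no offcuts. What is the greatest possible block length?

32 mm

This is the greatest common divisor of 736, 1760, and 64.
736 = 2^5 × 23
1760 = 2^5 × 5 × 11
64 = 2^6
gcd(736, 1760, 64) = 2^5 = 32.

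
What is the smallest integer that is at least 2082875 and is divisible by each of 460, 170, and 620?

The integer must be a common multiple of 460, 170, and 620, so a multiple of their LCM.
460 = 2^2 × 5 × 23
170 = 2 × 5 × 17
620 = 2^2 × 5 × 31
LCM(460, 170, 620) = 2^2 × 5 × 17 × 23 × 31 = 242420.
Smallest multiple of 242420 that is ≥ 2082875: ⌈2082875/242420⌉ × 242420 = 9 × 242420 = 2181780.

2181780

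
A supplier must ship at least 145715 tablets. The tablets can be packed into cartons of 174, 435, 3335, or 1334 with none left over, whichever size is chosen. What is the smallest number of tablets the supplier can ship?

The number of tablets must be a common multiple of 174, 435, 3335, and 1334, so a multiple of their LCM.
174 = 2 × 3 × 29
435 = 3 × 5 × 29
3335 = 5 × 23 × 29
1334 = 2 × 23 × 29
LCM(174, 435, 3335, 1334) = 2 × 3 × 5 × 23 × 29 = 20010.
Smallest multiple of 20010 that is ≥ 145715: ⌈145715/20010⌉ × 20010 = 8 × 20010 = 160080.

160080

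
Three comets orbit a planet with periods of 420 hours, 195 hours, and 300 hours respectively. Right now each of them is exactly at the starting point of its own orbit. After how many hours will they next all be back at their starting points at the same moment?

27300 hours

They coincide at every common multiple of the periods; the first is the LCM.
420 = 2^2 × 3 × 5 × 7
195 = 3 × 5 × 13
300 = 2^2 × 3 × 5^2
LCM(420, 195, 300) = 2^2 × 3 × 5^2 × 7 × 13 = 27300.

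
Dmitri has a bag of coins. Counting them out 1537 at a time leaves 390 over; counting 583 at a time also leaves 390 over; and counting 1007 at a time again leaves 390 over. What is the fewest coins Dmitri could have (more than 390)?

N − 390 must be a common multiple of 1537, 583, and 1007.
1537 = 29 × 53
583 = 11 × 53
1007 = 19 × 53
LCM(1537, 583, 1007) = 11 × 19 × 29 × 53 = 321233.
Smallest N > 390 is LCM + 390 = 321233 + 390 = 321623.

321623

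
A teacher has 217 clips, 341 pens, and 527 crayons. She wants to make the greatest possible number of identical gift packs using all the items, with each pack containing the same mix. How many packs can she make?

31 packs

The pack count must divide each quantity, so the greatest is gcd(217, 341, 527).
217 = 7 × 31
341 = 11 × 31
527 = 17 × 31
gcd(217, 341, 527) = 31.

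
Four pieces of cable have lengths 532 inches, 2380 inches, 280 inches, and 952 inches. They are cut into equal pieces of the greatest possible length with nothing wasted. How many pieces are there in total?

Piece length = gcd(532, 2380, 280, 952).
532 = 2^2 × 7 × 19
2380 = 2^2 × 5 × 7 × 17
280 = 2^3 × 5 × 7
952 = 2^3 × 7 × 17
gcd(532, 2380, 280, 952) = 2^2 × 7 = 28.
Total pieces = 532/28 + 2380/28 + 280/28 + 952/28 = 19 + 85 + 10 + 34 = 148.

148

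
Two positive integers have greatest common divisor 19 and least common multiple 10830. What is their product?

205770

For any two positive integers, gcd × lcm = product = 19 × 10830 = 205770.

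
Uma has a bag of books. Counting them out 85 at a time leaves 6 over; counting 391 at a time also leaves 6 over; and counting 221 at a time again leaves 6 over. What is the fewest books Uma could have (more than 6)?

25421

N − 6 must be a common multiple of 85, 391, and 221.
85 = 5 × 17
391 = 17 × 23
221 = 13 × 17
LCM(85, 391, 221) = 5 × 13 × 17 × 23 = 25415.
Smallest N > 6 is LCM + 6 = 25415 + 6 = 25421.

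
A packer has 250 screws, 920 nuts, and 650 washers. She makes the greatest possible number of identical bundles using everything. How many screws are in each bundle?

25

Number of bundles = gcd(250, 920, 650).
250 = 2 × 5^3
920 = 2^3 × 5 × 23
650 = 2 × 5^2 × 13
gcd(250, 920, 650) = 2 × 5 = 10.
screws per bundle = 250 / 10 = 25.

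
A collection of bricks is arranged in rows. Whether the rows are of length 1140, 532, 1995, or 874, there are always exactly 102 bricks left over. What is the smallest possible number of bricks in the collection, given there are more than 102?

N − 102 must be a common multiple of 1140, 532, 1995, and 874.
1140 = 2^2 × 3 × 5 × 19
532 = 2^2 × 7 × 19
1995 = 3 × 5 × 7 × 19
874 = 2 × 19 × 23
LCM(1140, 532, 1995, 874) = 2^2 × 3 × 5 × 7 × 19 × 23 = 183540.
Smallest N > 102 is LCM + 102 = 183540 + 102 = 183642.

183642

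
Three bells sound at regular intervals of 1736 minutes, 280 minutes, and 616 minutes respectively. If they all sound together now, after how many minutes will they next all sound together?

95480 minutes

They coincide at every common multiple of the periods; the first is the LCM.
1736 = 2^3 × 7 × 31
280 = 2^3 × 5 × 7
616 = 2^3 × 7 × 11
LCM(1736, 280, 616) = 2^3 × 5 × 7 × 11 × 31 = 95480.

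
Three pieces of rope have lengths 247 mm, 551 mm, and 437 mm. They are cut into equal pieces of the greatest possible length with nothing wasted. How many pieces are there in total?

Piece length = gcd(247, 551, 437).
247 = 13 × 19
551 = 19 × 29
437 = 19 × 23
gcd(247, 551, 437) = 19.
Total pieces = 247/19 + 551/19 + 437/19 = 13 + 29 + 23 = 65.

65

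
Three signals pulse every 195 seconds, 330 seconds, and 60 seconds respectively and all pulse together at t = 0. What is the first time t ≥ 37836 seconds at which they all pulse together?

Joint pulses occur at multiples of LCM(195, 330, 60).
195 = 3 × 5 × 13
330 = 2 × 3 × 5 × 11
60 = 2^2 × 3 × 5
LCM(195, 330, 60) = 2^2 × 3 × 5 × 11 × 13 = 8580.
Smallest multiple of 8580 that is ≥ 37836: ⌈37836/8580⌉ × 8580 = 5 × 8580 = 42900.

42900 seconds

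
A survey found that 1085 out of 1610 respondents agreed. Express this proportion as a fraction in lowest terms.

31/46

1085 = 5 × 7 × 31
1610 = 2 × 5 × 7 × 23
gcd(1085, 1610) = 5 × 7 = 35.
Divide numerator and denominator by 35: 1085/1610 = 31/46.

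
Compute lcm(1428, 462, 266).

298452

1428 = 2^2 × 3 × 7 × 17
462 = 2 × 3 × 7 × 11
266 = 2 × 7 × 19
LCM(1428, 462, 266) = 2^2 × 3 × 7 × 11 × 17 × 19 = 298452.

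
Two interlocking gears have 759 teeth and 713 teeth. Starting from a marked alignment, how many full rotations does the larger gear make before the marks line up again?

31 rotations

They are all back at their starting positions together after one LCM of the periods.
759 = 3 × 11 × 23
713 = 23 × 31
LCM(759, 713) = 3 × 11 × 23 × 31 = 23529.
Rotations for period 759: 23529 / 759 = 31.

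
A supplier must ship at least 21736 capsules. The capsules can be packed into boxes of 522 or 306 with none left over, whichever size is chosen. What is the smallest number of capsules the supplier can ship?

26622

The number of capsules must be a common multiple of 522 and 306, so a multiple of their LCM.
522 = 2 × 3^2 × 29
306 = 2 × 3^2 × 17
LCM(522, 306) = 2 × 3^2 × 17 × 29 = 8874.
Smallest multiple of 8874 that is ≥ 21736: ⌈21736/8874⌉ × 8874 = 3 × 8874 = 26622.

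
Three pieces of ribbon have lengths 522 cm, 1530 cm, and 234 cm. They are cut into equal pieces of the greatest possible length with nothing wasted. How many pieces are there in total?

Piece length = gcd(522, 1530, 234).
522 = 2 × 3^2 × 29
1530 = 2 × 3^2 × 5 × 17
234 = 2 × 3^2 × 13
gcd(522, 1530, 234) = 2 × 3^2 = 18.
Total pieces = 522/18 + 1530/18 + 234/18 = 29 + 85 + 13 = 127.

127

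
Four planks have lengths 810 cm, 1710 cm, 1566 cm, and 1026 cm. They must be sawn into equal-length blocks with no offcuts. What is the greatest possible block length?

18 cm

This is the greatest common divisor of 810, 1710, 1566, and 1026.
810 = 2 × 3^4 × 5
1710 = 2 × 3^2 × 5 × 19
1566 = 2 × 3^3 × 29
1026 = 2 × 3^3 × 19
gcd(810, 1710, 1566, 1026) = 2 × 3^2 = 18.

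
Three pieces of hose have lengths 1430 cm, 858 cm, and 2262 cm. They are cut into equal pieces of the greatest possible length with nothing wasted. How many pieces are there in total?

Piece length = gcd(1430, 858, 2262).
1430 = 2 × 5 × 11 × 13
858 = 2 × 3 × 11 × 13
2262 = 2 × 3 × 13 × 29
gcd(1430, 858, 2262) = 2 × 13 = 26.
Total pieces = 1430/26 + 858/26 + 2262/26 = 55 + 33 + 87 = 175.

175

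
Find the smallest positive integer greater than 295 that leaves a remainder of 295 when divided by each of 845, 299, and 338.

39165

N − 295 must be a common multiple of 845, 299, and 338.
845 = 5 × 13^2
299 = 13 × 23
338 = 2 × 13^2
LCM(845, 299, 338) = 2 × 5 × 13^2 × 23 = 38870.
Smallest N > 295 is LCM + 295 = 38870 + 295 = 39165.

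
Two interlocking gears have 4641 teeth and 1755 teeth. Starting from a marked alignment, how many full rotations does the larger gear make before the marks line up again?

45 rotations

The first common completion time is the LCM of the periods.
4641 = 3 × 7 × 13 × 17
1755 = 3^3 × 5 × 13
LCM(4641, 1755) = 3^3 × 5 × 7 × 13 × 17 = 208845.
Rotations for period 4641: 208845 / 4641 = 45.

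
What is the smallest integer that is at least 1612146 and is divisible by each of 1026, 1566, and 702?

The integer must be a common multiple of 1026, 1566, and 702, so a multiple of their LCM.
1026 = 2 × 3^3 × 19
1566 = 2 × 3^3 × 29
702 = 2 × 3^3 × 13
LCM(1026, 1566, 702) = 2 × 3^3 × 13 × 19 × 29 = 386802.
Smallest multiple of 386802 that is ≥ 1612146: ⌈1612146/386802⌉ × 386802 = 5 × 386802 = 1934010.

1934010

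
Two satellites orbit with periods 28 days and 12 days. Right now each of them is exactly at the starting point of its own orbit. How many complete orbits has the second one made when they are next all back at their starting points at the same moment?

7 orbits

They are all back at their starting positions together after one LCM of the periods.
28 = 2^2 × 7
12 = 2^2 × 3
LCM(28, 12) = 2^2 × 3 × 7 = 84.
Orbits for period 12: 84 / 12 = 7.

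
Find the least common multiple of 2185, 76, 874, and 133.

61180

2185 = 5 × 19 × 23
76 = 2^2 × 19
874 = 2 × 19 × 23
133 = 7 × 19
LCM(2185, 76, 874, 133) = 2^2 × 5 × 7 × 19 × 23 = 61180.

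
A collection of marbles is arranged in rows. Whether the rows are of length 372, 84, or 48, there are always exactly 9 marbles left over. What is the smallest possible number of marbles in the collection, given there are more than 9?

10425

N − 9 must be a common multiple of 372, 84, and 48.
372 = 2^2 × 3 × 31
84 = 2^2 × 3 × 7
48 = 2^4 × 3
LCM(372, 84, 48) = 2^4 × 3 × 7 × 31 = 10416.
Smallest N > 9 is LCM + 9 = 10416 + 9 = 10425.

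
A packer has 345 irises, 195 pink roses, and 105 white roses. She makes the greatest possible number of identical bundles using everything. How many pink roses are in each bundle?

13

Number of bundles = gcd(345, 195, 105).
345 = 3 × 5 × 23
195 = 3 × 5 × 13
105 = 3 × 5 × 7
gcd(345, 195, 105) = 3 × 5 = 15.
pink roses per bundle = 195 / 15 = 13.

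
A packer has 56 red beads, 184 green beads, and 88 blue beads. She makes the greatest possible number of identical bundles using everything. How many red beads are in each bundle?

7

Number of bundles = gcd(56, 184, 88).
56 = 2^3 × 7
184 = 2^3 × 23
88 = 2^3 × 11
gcd(56, 184, 88) = 2^3 = 8.
red beads per bundle = 56 / 8 = 7.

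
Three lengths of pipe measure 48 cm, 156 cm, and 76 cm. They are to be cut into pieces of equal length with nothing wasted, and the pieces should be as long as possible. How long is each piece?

Each piece length must divide every original length, so the longest possible is gcd(48, 156, 76).
48 = 2^4 × 3
156 = 2^2 × 3 × 13
76 = 2^2 × 19
gcd(48, 156, 76) = 2^2 = 4.

4 cm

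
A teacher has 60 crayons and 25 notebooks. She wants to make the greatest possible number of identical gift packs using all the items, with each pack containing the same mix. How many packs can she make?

5 packs

The pack count must divide each quantity, so the greatest is gcd(60, 25).
60 = 2^2 × 3 × 5
25 = 5^2
gcd(60, 25) = 5.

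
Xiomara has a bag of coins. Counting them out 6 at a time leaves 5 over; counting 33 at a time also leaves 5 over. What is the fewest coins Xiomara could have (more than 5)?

71

N − 5 must be a common multiple of 6 and 33.
6 = 2 × 3
33 = 3 × 11
LCM(6, 33) = 2 × 3 × 11 = 66.
Smallest N > 5 is LCM + 5 = 66 + 5 = 71.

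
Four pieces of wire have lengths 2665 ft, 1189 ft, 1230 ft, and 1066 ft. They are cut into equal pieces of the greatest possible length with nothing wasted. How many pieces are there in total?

Piece length = gcd(2665, 1189, 1230, 1066).
2665 = 5 × 13 × 41
1189 = 29 × 41
1230 = 2 × 3 × 5 × 41
1066 = 2 × 13 × 41
gcd(2665, 1189, 1230, 1066) = 41.
Total pieces = 2665/41 + 1189/41 + 1230/41 + 1066/41 = 65 + 29 + 30 + 26 = 150.

150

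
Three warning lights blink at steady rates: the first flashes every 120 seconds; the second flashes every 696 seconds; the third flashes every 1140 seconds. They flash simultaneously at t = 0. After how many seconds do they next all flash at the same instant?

We need the least common multiple of the intervals.
120 = 2^3 × 3 × 5
696 = 2^3 × 3 × 29
1140 = 2^2 × 3 × 5 × 19
LCM(120, 696, 1140) = 2^3 × 3 × 5 × 19 × 29 = 66120.

66120 seconds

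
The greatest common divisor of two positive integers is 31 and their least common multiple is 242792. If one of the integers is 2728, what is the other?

For two integers, gcd × lcm = product, so the other is (31 × 242792) / 2728 = 7526552 / 2728 = 2759.

2759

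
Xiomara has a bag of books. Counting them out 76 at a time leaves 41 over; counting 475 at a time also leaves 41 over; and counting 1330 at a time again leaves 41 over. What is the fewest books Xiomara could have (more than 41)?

N − 41 must be a common multiple of 76, 475, and 1330.
76 = 2^2 × 19
475 = 5^2 × 19
1330 = 2 × 5 × 7 × 19
LCM(76, 475, 1330) = 2^2 × 5^2 × 7 × 19 = 13300.
Smallest N > 41 is LCM + 41 = 13300 + 41 = 13341.

13341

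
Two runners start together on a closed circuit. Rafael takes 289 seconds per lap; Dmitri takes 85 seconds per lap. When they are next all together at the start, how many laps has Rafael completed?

The first common completion time is the LCM of the periods.
289 = 17^2
85 = 5 × 17
LCM(289, 85) = 5 × 17^2 = 1445.
Laps for period 289: 1445 / 289 = 5.

5 laps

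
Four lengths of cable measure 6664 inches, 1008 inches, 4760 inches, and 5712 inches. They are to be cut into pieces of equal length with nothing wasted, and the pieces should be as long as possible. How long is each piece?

56 inches

Each piece length must divide every original length, so the longest possible is gcd(6664, 1008, 4760, 5712).
6664 = 2^3 × 7^2 × 17
1008 = 2^4 × 3^2 × 7
4760 = 2^3 × 5 × 7 × 17
5712 = 2^4 × 3 × 7 × 17
gcd(6664, 1008, 4760, 5712) = 2^3 × 7 = 56.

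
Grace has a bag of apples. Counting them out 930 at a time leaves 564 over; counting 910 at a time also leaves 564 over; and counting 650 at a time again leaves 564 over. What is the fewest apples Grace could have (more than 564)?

N − 564 must be a common multiple of 930, 910, and 650.
930 = 2 × 3 × 5 × 31
910 = 2 × 5 × 7 × 13
650 = 2 × 5^2 × 13
LCM(930, 910, 650) = 2 × 3 × 5^2 × 7 × 13 × 31 = 423150.
Smallest N > 564 is LCM + 564 = 423150 + 564 = 423714.

423714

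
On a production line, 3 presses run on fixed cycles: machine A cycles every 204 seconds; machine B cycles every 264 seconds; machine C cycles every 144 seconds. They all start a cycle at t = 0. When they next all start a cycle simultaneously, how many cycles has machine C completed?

187 cycles

The first common completion time is the LCM of the periods.
204 = 2^2 × 3 × 17
264 = 2^3 × 3 × 11
144 = 2^4 × 3^2
LCM(204, 264, 144) = 2^4 × 3^2 × 11 × 17 = 26928.
Cycles for period 144: 26928 / 144 = 187.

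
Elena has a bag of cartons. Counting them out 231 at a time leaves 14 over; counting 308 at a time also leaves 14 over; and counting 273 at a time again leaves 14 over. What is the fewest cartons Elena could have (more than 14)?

12026

N − 14 must be a common multiple of 231, 308, and 273.
231 = 3 × 7 × 11
308 = 2^2 × 7 × 11
273 = 3 × 7 × 13
LCM(231, 308, 273) = 2^2 × 3 × 7 × 11 × 13 = 12012.
Smallest N > 14 is LCM + 14 = 12012 + 14 = 12026.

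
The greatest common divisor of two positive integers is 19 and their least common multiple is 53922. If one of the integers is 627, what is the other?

For two integers, gcd × lcm = product, so the other is (19 × 53922) / 627 = 1024518 / 627 = 1634.

1634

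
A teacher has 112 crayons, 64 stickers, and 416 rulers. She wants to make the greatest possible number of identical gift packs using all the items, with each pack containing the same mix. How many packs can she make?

The pack count must divide each quantity, so the greatest is gcd(112, 64, 416).
112 = 2^4 × 7
64 = 2^6
416 = 2^5 × 13
gcd(112, 64, 416) = 2^4 = 16.

16 packs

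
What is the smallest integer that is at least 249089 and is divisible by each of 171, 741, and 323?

The integer must be a common multiple of 171, 741, and 323, so a multiple of their LCM.
171 = 3^2 × 19
741 = 3 × 13 × 19
323 = 17 × 19
LCM(171, 741, 323) = 3^2 × 13 × 17 × 19 = 37791.
Smallest multiple of 37791 that is ≥ 249089: ⌈249089/37791⌉ × 37791 = 7 × 37791 = 264537.

264537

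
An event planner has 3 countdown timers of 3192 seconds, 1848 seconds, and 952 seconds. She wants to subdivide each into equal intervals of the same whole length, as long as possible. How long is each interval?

The interval must divide each timer length; the longest such is the gcd.
3192 = 2^3 × 3 × 7 × 19
1848 = 2^3 × 3 × 7 × 11
952 = 2^3 × 7 × 17
gcd(3192, 1848, 952) = 2^3 × 7 = 56.

56 seconds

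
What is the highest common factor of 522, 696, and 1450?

522 = 2 × 3^2 × 29
696 = 2^3 × 3 × 29
1450 = 2 × 5^2 × 29
gcd(522, 696, 1450) = 2 × 29 = 58.

58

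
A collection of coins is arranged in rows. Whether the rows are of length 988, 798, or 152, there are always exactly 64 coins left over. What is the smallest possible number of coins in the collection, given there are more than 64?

41560

N − 64 must be a common multiple of 988, 798, and 152.
988 = 2^2 × 13 × 19
798 = 2 × 3 × 7 × 19
152 = 2^3 × 19
LCM(988, 798, 152) = 2^3 × 3 × 7 × 13 × 19 = 41496.
Smallest N > 64 is LCM + 64 = 41496 + 64 = 41560.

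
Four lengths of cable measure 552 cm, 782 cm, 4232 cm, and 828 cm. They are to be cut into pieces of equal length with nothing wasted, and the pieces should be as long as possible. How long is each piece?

46 cm

The greatest length dividing all of 552, 782, 4232, and 828 is their gcd.
552 = 2^3 × 3 × 23
782 = 2 × 17 × 23
4232 = 2^3 × 23^2
828 = 2^2 × 3^2 × 23
gcd(552, 782, 4232, 828) = 2 × 23 = 46.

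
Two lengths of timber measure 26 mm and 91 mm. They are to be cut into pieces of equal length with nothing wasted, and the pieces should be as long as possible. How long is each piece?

By the Euclidean algorithm:
91 = 3 × 26 + 13
26 = 2 × 13 + 0
gcd(26, 91) = 13.

13 mm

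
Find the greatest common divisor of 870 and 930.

30

870 = 2 × 3 × 5 × 29
930 = 2 × 3 × 5 × 31
gcd(870, 930) = 2 × 3 × 5 = 30.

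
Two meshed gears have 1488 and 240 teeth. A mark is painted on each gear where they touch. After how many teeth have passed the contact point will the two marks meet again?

7440 teeth

The first simultaneous occurrence is after LCM of the individual periods.
1488 = 2^4 × 3 × 31
240 = 2^4 × 3 × 5
LCM(1488, 240) = 2^4 × 3 × 5 × 31 = 7440.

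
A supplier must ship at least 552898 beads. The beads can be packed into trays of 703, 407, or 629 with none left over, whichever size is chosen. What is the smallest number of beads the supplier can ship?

657305

The number of beads must be a common multiple of 703, 407, and 629, so a multiple of their LCM.
703 = 19 × 37
407 = 11 × 37
629 = 17 × 37
LCM(703, 407, 629) = 11 × 17 × 19 × 37 = 131461.
Smallest multiple of 131461 that is ≥ 552898: ⌈552898/131461⌉ × 131461 = 5 × 131461 = 657305.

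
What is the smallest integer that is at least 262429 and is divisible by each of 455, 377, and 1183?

The integer must be a common multiple of 455, 377, and 1183, so a multiple of their LCM.
455 = 5 × 7 × 13
377 = 13 × 29
1183 = 7 × 13^2
LCM(455, 377, 1183) = 5 × 7 × 13^2 × 29 = 171535.
Smallest multiple of 171535 that is ≥ 262429: ⌈262429/171535⌉ × 171535 = 2 × 171535 = 343070.

343070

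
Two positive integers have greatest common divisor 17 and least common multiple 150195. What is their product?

2553315

For any two positive integers, gcd × lcm = product = 17 × 150195 = 2553315.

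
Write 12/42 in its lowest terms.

12 = 2^2 × 3
42 = 2 × 3 × 7
gcd(12, 42) = 2 × 3 = 6.
Divide numerator and denominator by 6: 12/42 = 2/7.

2/7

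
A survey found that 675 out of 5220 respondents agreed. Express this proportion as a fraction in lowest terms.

15/116

675 = 3^3 × 5^2
5220 = 2^2 × 3^2 × 5 × 29
gcd(675, 5220) = 3^2 × 5 = 45.
Divide numerator and denominator by 45: 675/5220 = 15/116.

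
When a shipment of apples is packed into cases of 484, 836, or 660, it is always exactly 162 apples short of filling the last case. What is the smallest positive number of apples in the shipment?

Being 162 short of a full case of size k means N ≡ −162 (mod k), i.e. N + 162 is a multiple of each size.
484 = 2^2 × 11^2
836 = 2^2 × 11 × 19
660 = 2^2 × 3 × 5 × 11
LCM(484, 836, 660) = 2^2 × 3 × 5 × 11^2 × 19 = 137940.
Smallest positive N is 137940 − 162 = 137778.

137778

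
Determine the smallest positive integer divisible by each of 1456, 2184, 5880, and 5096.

1456 = 2^4 × 7 × 13
2184 = 2^3 × 3 × 7 × 13
5880 = 2^3 × 3 × 5 × 7^2
5096 = 2^3 × 7^2 × 13
LCM(1456, 2184, 5880, 5096) = 2^4 × 3 × 5 × 7^2 × 13 = 152880.

152880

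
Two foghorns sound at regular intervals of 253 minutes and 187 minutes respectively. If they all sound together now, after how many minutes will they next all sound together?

They coincide at every common multiple of the periods; the first is the LCM.
253 = 11 × 23
187 = 11 × 17
LCM(253, 187) = 11 × 17 × 23 = 4301.

4301 minutes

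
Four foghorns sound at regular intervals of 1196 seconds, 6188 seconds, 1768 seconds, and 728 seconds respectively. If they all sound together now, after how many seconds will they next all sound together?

We need the least common multiple of the intervals.
1196 = 2^2 × 13 × 23
6188 = 2^2 × 7 × 13 × 17
1768 = 2^3 × 13 × 17
728 = 2^3 × 7 × 13
LCM(1196, 6188, 1768, 728) = 2^3 × 7 × 13 × 17 × 23 = 284648.

284648 seconds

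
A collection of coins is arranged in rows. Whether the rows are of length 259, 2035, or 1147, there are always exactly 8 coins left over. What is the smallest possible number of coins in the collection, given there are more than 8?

N − 8 must be a common multiple of 259, 2035, and 1147.
259 = 7 × 37
2035 = 5 × 11 × 37
1147 = 31 × 37
LCM(259, 2035, 1147) = 5 × 7 × 11 × 31 × 37 = 441595.
Smallest N > 8 is LCM + 8 = 441595 + 8 = 441603.

441603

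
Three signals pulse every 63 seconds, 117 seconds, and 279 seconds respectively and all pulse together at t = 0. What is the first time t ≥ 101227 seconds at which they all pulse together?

Joint pulses occur at multiples of LCM(63, 117, 279).
63 = 3^2 × 7
117 = 3^2 × 13
279 = 3^2 × 31
LCM(63, 117, 279) = 3^2 × 7 × 13 × 31 = 25389.
Smallest multiple of 25389 that is ≥ 101227: ⌈101227/25389⌉ × 25389 = 4 × 25389 = 101556.

101556 seconds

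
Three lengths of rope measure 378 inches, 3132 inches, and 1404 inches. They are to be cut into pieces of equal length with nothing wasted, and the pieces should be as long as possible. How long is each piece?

The greatest length dividing all of 378, 3132, and 1404 is their gcd.
378 = 2 × 3^3 × 7
3132 = 2^2 × 3^3 × 29
1404 = 2^2 × 3^3 × 13
gcd(378, 3132, 1404) = 2 × 3^3 = 54.

54 inches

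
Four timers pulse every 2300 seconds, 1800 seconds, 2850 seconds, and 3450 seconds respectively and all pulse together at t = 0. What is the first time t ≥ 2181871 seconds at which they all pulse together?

Joint pulses occur at multiples of LCM(2300, 1800, 2850, 3450).
2300 = 2^2 × 5^2 × 23
1800 = 2^3 × 3^2 × 5^2
2850 = 2 × 3 × 5^2 × 19
3450 = 2 × 3 × 5^2 × 23
LCM(2300, 1800, 2850, 3450) = 2^3 × 3^2 × 5^2 × 19 × 23 = 786600.
Smallest multiple of 786600 that is ≥ 2181871: ⌈2181871/786600⌉ × 786600 = 3 × 786600 = 2359800.

2359800 seconds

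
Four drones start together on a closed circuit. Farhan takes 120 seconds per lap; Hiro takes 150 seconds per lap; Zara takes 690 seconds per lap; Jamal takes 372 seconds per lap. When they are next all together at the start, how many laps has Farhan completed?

All finish a whole number of cycles simultaneously at t = LCM of the periods.
120 = 2^3 × 3 × 5
150 = 2 × 3 × 5^2
690 = 2 × 3 × 5 × 23
372 = 2^2 × 3 × 31
LCM(120, 150, 690, 372) = 2^3 × 3 × 5^2 × 23 × 31 = 427800.
Laps for period 120: 427800 / 120 = 3565.

3565 laps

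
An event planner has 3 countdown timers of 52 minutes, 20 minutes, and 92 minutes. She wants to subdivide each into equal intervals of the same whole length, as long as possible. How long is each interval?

The interval must divide each timer length; the longest such is the gcd.
52 = 2^2 × 13
20 = 2^2 × 5
92 = 2^2 × 23
gcd(52, 20, 92) = 2^2 = 4.

4 minutes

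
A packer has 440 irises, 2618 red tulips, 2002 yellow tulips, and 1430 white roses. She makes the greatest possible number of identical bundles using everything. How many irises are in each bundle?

20

Number of bundles = gcd(440, 2618, 2002, 1430).
440 = 2^3 × 5 × 11
2618 = 2 × 7 × 11 × 17
2002 = 2 × 7 × 11 × 13
1430 = 2 × 5 × 11 × 13
gcd(440, 2618, 2002, 1430) = 2 × 11 = 22.
irises per bundle = 440 / 22 = 20.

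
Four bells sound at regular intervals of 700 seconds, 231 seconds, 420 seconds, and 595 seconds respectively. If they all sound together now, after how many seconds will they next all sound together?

The first simultaneous occurrence is after LCM of the individual periods.
700 = 2^2 × 5^2 × 7
231 = 3 × 7 × 11
420 = 2^2 × 3 × 5 × 7
595 = 5 × 7 × 17
LCM(700, 231, 420, 595) = 2^2 × 3 × 5^2 × 7 × 11 × 17 = 392700.

392700 seconds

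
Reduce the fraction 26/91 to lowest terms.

26 = 2 × 13
91 = 7 × 13
gcd(26, 91) = 13.
Divide numerator and denominator by 13: 26/91 = 2/7.

2/7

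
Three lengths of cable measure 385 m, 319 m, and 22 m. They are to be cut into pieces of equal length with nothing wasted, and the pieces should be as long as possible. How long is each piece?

Each piece length must divide every original length, so the longest possible is gcd(385, 319, 22).
385 = 5 × 7 × 11
319 = 11 × 29
22 = 2 × 11
gcd(385, 319, 22) = 11.

11 m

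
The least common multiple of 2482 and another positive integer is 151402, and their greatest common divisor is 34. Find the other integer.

2074

gcd × lcm = product of the two integers, so the other integer is (34 × 151402) / 2482 = 2074.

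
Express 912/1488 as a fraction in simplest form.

19/31

912 = 2^4 × 3 × 19
1488 = 2^4 × 3 × 31
gcd(912, 1488) = 2^4 × 3 = 48.
Divide numerator and denominator by 48: 912/1488 = 19/31.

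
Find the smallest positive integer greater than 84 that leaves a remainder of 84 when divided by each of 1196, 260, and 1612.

185464

N − 84 must be a common multiple of 1196, 260, and 1612.
1196 = 2^2 × 13 × 23
260 = 2^2 × 5 × 13
1612 = 2^2 × 13 × 31
LCM(1196, 260, 1612) = 2^2 × 5 × 13 × 23 × 31 = 185380.
Smallest N > 84 is LCM + 84 = 185380 + 84 = 185464.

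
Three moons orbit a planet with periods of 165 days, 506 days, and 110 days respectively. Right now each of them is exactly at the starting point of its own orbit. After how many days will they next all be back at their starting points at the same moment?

7590 days

We need the least common multiple of the intervals.
165 = 3 × 5 × 11
506 = 2 × 11 × 23
110 = 2 × 5 × 11
LCM(165, 506, 110) = 2 × 3 × 5 × 11 × 23 = 7590.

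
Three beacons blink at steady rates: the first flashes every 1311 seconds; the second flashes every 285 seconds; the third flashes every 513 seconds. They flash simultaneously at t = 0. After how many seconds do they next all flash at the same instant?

58995 seconds

They coincide at every common multiple of the periods; the first is the LCM.
1311 = 3 × 19 × 23
285 = 3 × 5 × 19
513 = 3^3 × 19
LCM(1311, 285, 513) = 3^3 × 5 × 19 × 23 = 58995.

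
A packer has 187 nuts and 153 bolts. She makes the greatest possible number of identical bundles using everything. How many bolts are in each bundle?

9

Number of bundles = gcd(187, 153).
187 = 11 × 17
153 = 3^2 × 17
gcd(187, 153) = 17.
bolts per bundle = 153 / 17 = 9.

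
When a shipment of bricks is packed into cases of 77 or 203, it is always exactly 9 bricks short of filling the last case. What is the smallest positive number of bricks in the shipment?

Being 9 short of a full case of size k means N ≡ −9 (mod k), i.e. N + 9 is a multiple of each size.
77 = 7 × 11
203 = 7 × 29
LCM(77, 203) = 7 × 11 × 29 = 2233.
Smallest positive N is 2233 − 9 = 2224.

2224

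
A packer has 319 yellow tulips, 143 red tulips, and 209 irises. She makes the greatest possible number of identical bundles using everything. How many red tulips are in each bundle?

Number of bundles = gcd(319, 143, 209).
319 = 11 × 29
143 = 11 × 13
209 = 11 × 19
gcd(319, 143, 209) = 11.
red tulips per bundle = 143 / 11 = 13.

13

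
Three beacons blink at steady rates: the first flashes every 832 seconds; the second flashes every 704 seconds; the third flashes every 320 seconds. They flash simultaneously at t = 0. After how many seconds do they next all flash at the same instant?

45760 seconds

The first simultaneous occurrence is after LCM of the individual periods.
832 = 2^6 × 13
704 = 2^6 × 11
320 = 2^6 × 5
LCM(832, 704, 320) = 2^6 × 5 × 11 × 13 = 45760.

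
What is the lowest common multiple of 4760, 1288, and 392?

4760 = 2^3 × 5 × 7 × 17
1288 = 2^3 × 7 × 23
392 = 2^3 × 7^2
LCM(4760, 1288, 392) = 2^3 × 5 × 7^2 × 17 × 23 = 766360.

766360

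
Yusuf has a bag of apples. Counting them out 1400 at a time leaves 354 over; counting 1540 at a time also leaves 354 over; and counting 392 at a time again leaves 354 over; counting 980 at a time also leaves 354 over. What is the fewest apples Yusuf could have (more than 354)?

108154

N − 354 must be a common multiple of 1400, 1540, 392, and 980.
1400 = 2^3 × 5^2 × 7
1540 = 2^2 × 5 × 7 × 11
392 = 2^3 × 7^2
980 = 2^2 × 5 × 7^2
LCM(1400, 1540, 392, 980) = 2^3 × 5^2 × 7^2 × 11 = 107800.
Smallest N > 354 is LCM + 354 = 107800 + 354 = 108154.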